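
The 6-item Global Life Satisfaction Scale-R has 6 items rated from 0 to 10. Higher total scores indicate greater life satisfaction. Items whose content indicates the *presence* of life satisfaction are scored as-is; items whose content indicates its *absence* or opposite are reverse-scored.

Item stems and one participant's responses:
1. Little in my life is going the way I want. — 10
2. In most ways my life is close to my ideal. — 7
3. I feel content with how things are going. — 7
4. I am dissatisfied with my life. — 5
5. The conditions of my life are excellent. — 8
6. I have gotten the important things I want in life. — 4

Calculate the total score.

31

Items 1, 4 describe the absence/opposite of life satisfaction → reverse-score.
reverse-coded value = 10 − response.
  item 1: 10 − 10 = 0
  item 2: 7
  item 3: 7
  item 4: 10 − 5 = 5
  item 5: 8
  item 6: 4
Total = 0 + 7 + 7 + 5 + 8 + 4 = 31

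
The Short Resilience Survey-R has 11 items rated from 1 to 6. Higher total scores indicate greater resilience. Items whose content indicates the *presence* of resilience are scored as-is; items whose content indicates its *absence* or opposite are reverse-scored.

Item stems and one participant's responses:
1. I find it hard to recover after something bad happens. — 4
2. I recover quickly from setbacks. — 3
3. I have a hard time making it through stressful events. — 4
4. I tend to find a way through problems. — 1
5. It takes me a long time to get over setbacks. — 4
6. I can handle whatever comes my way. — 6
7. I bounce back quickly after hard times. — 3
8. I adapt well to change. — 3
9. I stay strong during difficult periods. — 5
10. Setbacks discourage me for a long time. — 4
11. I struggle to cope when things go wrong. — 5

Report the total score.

Items 1, 3, 5, 10, 11 describe the absence/opposite of resilience → reverse-score.
reversed = (1+6) − raw = 7 − raw.
  item 1: 7 − 4 = 3
  item 2: 3
  item 3: 7 − 4 = 3
  item 4: 1
  item 5: 7 − 4 = 3
  item 6: 6
  item 7: 3
  item 8: 3
  item 9: 5
  item 10: 7 − 4 = 3
  item 11: 7 − 5 = 2
Total = 3 + 3 + 3 + 1 + 3 + 6 + 3 + 3 + 5 + 3 + 2 = 35

35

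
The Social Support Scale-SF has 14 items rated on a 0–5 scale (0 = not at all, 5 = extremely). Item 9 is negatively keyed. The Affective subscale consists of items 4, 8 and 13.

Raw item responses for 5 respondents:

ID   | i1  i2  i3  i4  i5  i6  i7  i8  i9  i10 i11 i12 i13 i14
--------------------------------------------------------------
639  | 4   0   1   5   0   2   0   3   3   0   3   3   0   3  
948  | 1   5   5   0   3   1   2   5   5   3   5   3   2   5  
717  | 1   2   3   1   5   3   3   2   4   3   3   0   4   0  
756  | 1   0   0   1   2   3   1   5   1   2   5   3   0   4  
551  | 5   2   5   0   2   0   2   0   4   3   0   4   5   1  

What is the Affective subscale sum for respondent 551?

5

Respondent 551 raw: 5, 2, 5, 0, 2, 0, 2, 0, 4, 3, 0, 4, 5, 1.
Affective items: 4, 8, 13.
Reverse-coded (reversed = (0+5) − raw = 5 − raw):
  item 4: 0
  item 8: 0
  item 13: 5
Sum = 0 + 0 + 5 = 5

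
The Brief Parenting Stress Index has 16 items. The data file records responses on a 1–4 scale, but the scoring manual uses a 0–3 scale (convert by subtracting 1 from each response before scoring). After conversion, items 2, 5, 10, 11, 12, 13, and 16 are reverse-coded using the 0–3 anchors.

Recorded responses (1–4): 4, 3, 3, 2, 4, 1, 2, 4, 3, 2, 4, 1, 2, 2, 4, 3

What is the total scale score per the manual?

25

Convert to 0–3: 3, 2, 2, 1, 3, 0, 1, 3, 2, 1, 3, 0, 1, 1, 3, 2
Reverse-coded (reversed = (0+3) − raw = 3 − raw):
  item 2: 3 − 2 = 1
  item 5: 3 − 3 = 0
  item 10: 3 − 1 = 2
  item 11: 3 − 3 = 0
  item 12: 3 − 0 = 3
  item 13: 3 − 1 = 2
  item 16: 3 − 2 = 1
Scored: 3, 1, 2, 1, 0, 0, 1, 3, 2, 2, 0, 3, 2, 1, 3, 1
Total = 25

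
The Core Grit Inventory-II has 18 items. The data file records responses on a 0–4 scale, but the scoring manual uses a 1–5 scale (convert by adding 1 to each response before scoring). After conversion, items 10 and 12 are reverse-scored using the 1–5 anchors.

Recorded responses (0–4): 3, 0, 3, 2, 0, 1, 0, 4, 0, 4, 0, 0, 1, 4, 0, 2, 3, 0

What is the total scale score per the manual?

Convert to 1–5: 4, 1, 4, 3, 1, 2, 1, 5, 1, 5, 1, 1, 2, 5, 1, 3, 4, 1
Reverse-coded (on a 1–5 scale, reversed = 6 − raw):
  item 10: 6 − 5 = 1
  item 12: 6 − 1 = 5
Scored: 4, 1, 4, 3, 1, 2, 1, 5, 1, 1, 1, 5, 2, 5, 1, 3, 4, 1
Total = 45

45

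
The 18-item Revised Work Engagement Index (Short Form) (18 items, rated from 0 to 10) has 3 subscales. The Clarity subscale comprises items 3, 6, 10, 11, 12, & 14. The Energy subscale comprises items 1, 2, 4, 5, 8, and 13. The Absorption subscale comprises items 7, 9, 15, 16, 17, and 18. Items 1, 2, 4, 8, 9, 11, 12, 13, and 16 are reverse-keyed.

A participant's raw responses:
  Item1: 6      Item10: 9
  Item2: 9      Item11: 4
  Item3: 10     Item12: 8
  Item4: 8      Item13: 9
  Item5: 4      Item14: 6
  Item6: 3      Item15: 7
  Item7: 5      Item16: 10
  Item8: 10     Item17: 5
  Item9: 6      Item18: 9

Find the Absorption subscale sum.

30

Absorption items: 7, 9, 15, 16, 17, 18.
Of these, items 9 and 16 are reverse-keyed; reverse-coded value = 10 − response.
  item 7: 5
  item 9: 10 − 6 = 4
  item 15: 7
  item 16: 10 − 10 = 0
  item 17: 5
  item 18: 9
Sum = 5 + 4 + 7 + 0 + 5 + 9 = 30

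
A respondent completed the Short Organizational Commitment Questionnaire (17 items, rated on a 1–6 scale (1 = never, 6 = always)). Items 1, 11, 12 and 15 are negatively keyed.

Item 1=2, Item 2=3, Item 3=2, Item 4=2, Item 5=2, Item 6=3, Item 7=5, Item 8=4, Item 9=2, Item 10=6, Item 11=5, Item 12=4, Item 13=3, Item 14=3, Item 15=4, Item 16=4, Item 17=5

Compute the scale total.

Reverse-coded items (on a 1–6 scale, reversed = 7 − raw):
  item 1: 7 − 2 = 5
  item 11: 7 − 5 = 2
  item 12: 7 − 4 = 3
  item 15: 7 − 4 = 3
After reverse-coding: 5, 3, 2, 2, 2, 3, 5, 4, 2, 6, 2, 3, 3, 3, 3, 4, 5
Total = 5 + 3 + 2 + 2 + 2 + 3 + 5 + 4 + 2 + 6 + 2 + 3 + 3 + 3 + 3 + 4 + 5 = 57

57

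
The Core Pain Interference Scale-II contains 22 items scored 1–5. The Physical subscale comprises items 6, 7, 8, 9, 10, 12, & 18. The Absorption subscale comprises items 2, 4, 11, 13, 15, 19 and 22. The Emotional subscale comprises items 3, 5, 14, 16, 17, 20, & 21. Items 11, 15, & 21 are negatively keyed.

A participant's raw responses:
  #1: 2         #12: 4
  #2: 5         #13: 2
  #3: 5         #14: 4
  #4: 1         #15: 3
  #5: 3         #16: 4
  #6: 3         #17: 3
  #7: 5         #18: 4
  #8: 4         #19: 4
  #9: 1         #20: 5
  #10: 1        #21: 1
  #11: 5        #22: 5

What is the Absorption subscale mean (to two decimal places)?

Absorption items: 2, 4, 11, 13, 15, 19, 22.
Of these, items 11 and 15 are negatively keyed; reverse-coded value = 6 − response.
  item 2: 5
  item 4: 1
  item 11: 6 − 5 = 1
  item 13: 2
  item 15: 6 − 3 = 3
  item 19: 4
  item 22: 5
Sum = 5 + 1 + 1 + 2 + 3 + 4 + 5 = 21
Mean = 21 / 7 = 3.00

3.00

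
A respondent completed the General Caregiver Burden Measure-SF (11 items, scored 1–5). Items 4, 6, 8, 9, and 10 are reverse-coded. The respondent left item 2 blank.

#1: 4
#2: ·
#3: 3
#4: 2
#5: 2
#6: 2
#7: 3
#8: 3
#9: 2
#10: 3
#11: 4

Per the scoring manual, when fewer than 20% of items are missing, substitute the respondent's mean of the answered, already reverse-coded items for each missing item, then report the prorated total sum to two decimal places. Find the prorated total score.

Reverse-coded (reverse-coded value = 6 − response):
  item 4: 6 − 2 = 4
  item 6: 6 − 2 = 4
  item 8: 6 − 3 = 3
  item 9: 6 − 2 = 4
  item 10: 6 − 3 = 3
Completed scored items (10 of 11): 4, 3, 4, 2, 4, 3, 3, 4, 3, 4; sum = 34.
Person mean = 34 / 10 ≈ 3.4000
Prorated total = (34 / 10) × 11 = 37.40 (to 2 dp)

37.40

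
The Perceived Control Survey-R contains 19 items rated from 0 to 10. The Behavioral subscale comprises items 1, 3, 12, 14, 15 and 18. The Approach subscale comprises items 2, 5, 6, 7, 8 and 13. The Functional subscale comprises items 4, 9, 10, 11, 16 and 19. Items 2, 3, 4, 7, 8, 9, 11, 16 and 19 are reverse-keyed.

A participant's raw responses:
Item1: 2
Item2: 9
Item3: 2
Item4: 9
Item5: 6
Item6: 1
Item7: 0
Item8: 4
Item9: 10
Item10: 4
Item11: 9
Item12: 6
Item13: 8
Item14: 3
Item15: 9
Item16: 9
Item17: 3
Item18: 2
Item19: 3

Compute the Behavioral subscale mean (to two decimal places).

5.00

Behavioral items: 1, 3, 12, 14, 15, 18.
Of these, item 3 is reverse-keyed; on a 0–10 scale, reversed = 10 − raw.
  item 1: 2
  item 3: 10 − 2 = 8
  item 12: 6
  item 14: 3
  item 15: 9
  item 18: 2
Sum = 2 + 8 + 6 + 3 + 9 + 2 = 30
Mean = 30 / 6 = 5.00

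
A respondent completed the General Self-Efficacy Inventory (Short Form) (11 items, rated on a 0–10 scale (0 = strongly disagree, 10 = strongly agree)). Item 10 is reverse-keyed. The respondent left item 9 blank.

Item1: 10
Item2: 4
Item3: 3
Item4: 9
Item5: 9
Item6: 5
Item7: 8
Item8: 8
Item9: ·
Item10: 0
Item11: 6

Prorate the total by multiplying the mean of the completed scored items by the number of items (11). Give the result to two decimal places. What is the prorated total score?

Reverse-coded (reversed = (0+10) − raw = 10 − raw):
  item 10: 10 − 0 = 10
Completed scored items (10 of 11): 10, 4, 3, 9, 9, 5, 8, 8, 10, 6; sum = 72.
Person mean = 72 / 10 ≈ 7.2000
Prorated total = (72 / 10) × 11 = 79.20 (to 2 dp)

79.20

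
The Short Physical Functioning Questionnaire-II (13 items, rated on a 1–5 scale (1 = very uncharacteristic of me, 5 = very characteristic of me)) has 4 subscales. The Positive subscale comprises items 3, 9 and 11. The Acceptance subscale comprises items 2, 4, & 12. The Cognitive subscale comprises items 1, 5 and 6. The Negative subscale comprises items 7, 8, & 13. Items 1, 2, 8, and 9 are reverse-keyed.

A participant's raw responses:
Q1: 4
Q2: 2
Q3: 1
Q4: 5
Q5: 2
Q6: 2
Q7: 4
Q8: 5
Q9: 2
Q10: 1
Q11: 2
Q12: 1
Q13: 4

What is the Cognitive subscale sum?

Cognitive items: 1, 5, 6.
Of these, item 1 is reverse-keyed; reversed = (1+5) − raw = 6 − raw.
  item 1: 6 − 4 = 2
  item 5: 2
  item 6: 2
Sum = 2 + 2 + 2 = 6

6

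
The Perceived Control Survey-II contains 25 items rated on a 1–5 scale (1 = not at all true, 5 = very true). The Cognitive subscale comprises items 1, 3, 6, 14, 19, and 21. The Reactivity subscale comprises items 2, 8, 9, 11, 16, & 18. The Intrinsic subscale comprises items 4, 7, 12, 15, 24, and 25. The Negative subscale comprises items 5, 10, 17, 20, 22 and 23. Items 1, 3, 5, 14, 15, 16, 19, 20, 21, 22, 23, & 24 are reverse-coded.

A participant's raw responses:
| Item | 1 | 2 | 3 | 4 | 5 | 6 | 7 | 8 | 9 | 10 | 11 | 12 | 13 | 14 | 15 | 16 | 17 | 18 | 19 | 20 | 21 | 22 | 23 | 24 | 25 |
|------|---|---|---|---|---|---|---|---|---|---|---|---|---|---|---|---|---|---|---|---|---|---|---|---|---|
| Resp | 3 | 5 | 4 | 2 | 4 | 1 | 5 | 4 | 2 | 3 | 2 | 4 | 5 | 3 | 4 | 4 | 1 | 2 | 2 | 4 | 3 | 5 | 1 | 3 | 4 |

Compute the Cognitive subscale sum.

Cognitive items: 1, 3, 6, 14, 19, 21.
Of these, items 1, 3, 14, 19, and 21 are reverse-coded; reversed = (1+5) − raw = 6 − raw.
  item 1: 6 − 3 = 3
  item 3: 6 − 4 = 2
  item 6: 1
  item 14: 6 − 3 = 3
  item 19: 6 − 2 = 4
  item 21: 6 − 3 = 3
Sum = 3 + 2 + 1 + 3 + 4 + 3 = 16

16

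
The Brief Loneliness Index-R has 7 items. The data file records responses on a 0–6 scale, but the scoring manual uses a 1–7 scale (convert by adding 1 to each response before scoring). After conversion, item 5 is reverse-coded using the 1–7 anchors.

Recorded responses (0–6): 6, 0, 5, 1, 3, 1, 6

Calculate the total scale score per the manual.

Convert to 1–7: 7, 1, 6, 2, 4, 2, 7
Reverse-coded (reverse-coded value = 8 − response):
  item 5: 8 − 4 = 4
Scored: 7, 1, 6, 2, 4, 2, 7
Total = 29

29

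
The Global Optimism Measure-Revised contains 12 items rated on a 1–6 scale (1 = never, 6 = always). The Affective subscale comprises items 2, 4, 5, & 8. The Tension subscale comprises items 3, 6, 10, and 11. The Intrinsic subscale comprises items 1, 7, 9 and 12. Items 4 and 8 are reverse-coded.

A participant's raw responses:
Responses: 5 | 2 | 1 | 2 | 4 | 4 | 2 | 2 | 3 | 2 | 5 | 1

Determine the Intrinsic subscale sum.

Intrinsic items: 1, 7, 9, 12.
  item 1: 5
  item 7: 2
  item 9: 3
  item 12: 1
Sum = 5 + 2 + 3 + 1 = 11

11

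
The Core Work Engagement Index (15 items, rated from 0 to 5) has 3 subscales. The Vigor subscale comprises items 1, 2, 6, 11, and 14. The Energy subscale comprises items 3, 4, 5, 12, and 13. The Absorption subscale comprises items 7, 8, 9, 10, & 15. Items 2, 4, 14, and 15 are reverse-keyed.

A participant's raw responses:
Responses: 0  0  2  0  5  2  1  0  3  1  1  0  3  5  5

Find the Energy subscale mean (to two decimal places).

3.00

Energy items: 3, 4, 5, 12, 13.
Of these, item 4 is reverse-keyed; on a 0–5 scale, reversed = 5 − raw.
  item 3: 2
  item 4: 5 − 0 = 5
  item 5: 5
  item 12: 0
  item 13: 3
Sum = 2 + 5 + 5 + 0 + 3 = 15
Mean = 15 / 5 = 3.00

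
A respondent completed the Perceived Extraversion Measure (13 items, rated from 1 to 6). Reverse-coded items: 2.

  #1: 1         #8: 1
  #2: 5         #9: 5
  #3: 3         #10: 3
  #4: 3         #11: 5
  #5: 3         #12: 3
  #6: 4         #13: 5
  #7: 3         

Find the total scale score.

41

Reversing item 2 with 7 − raw:
Total = 1 + (7−5) + 3 + 3 + 3 + 4 + 3 + 1 + 5 + 3 + 5 + 3 + 5
      = 1 + 2 + 3 + 3 + 3 + 4 + 3 + 1 + 5 + 3 + 5 + 3 + 5 = 41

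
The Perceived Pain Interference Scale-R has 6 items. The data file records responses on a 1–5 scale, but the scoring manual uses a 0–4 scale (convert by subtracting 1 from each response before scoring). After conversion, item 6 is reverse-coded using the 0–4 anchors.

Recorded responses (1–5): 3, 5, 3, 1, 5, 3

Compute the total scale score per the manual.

Convert to 0–4: 2, 4, 2, 0, 4, 2
Reverse-coded (on a 0–4 scale, reversed = 4 − raw):
  item 6: 4 − 2 = 2
Scored: 2, 4, 2, 0, 4, 2
Total = 14

14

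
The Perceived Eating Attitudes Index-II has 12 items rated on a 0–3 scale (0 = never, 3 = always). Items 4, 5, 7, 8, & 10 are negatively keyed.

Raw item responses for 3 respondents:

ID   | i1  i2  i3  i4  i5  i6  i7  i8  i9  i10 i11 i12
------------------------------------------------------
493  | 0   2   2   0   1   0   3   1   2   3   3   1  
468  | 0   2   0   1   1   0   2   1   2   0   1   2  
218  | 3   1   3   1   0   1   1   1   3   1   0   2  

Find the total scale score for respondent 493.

Respondent 493 raw: 0, 2, 2, 0, 1, 0, 3, 1, 2, 3, 3, 1.
Reverse-coded (reverse-coded value = 3 − response):
  item 1: 0
  item 2: 2
  item 3: 2
  item 4: 3 − 0 = 3
  item 5: 3 − 1 = 2
  item 6: 0
  item 7: 3 − 3 = 0
  item 8: 3 − 1 = 2
  item 9: 2
  item 10: 3 − 3 = 0
  item 11: 3
  item 12: 1
Sum = 0 + 2 + 2 + 3 + 2 + 0 + 0 + 2 + 2 + 0 + 3 + 1 = 17

17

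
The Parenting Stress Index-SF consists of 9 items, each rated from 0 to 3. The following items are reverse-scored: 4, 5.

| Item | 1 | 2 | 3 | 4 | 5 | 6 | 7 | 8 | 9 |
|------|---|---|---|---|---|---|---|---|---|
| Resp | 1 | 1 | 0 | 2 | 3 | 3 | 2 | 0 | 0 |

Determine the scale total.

8

Reversing items 4 & 5 with 3 − raw:
Total = 1 + 1 + 0 + (3−2) + (3−3) + 3 + 2 + 0 + 0
      = 1 + 1 + 0 + 1 + 0 + 3 + 2 + 0 + 0 = 8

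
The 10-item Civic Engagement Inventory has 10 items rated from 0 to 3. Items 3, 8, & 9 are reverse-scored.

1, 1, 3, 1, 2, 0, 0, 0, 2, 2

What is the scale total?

Raw sum = 12. Reverse-scored items: 3, 8, 9; their raw sum = 5.
Each reversal replaces raw with 3 − raw, changing the total by 3 − 2·raw per item.
Total = 12 + 3·3 − 2·5 = 12 + 9 − 10 = 11

11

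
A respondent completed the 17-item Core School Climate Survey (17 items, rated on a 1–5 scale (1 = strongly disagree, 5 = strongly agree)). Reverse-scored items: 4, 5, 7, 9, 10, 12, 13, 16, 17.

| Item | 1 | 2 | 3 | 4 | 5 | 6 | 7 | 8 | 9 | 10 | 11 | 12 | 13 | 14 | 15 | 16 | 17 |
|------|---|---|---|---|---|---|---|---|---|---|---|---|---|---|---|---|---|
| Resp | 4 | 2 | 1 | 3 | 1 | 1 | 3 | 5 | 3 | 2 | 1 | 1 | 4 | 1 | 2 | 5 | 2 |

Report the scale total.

Reverse-coded items (reversed = (1+5) − raw = 6 − raw):
  item 4: 6 − 3 = 3
  item 5: 6 − 1 = 5
  item 7: 6 − 3 = 3
  item 9: 6 − 3 = 3
  item 10: 6 − 2 = 4
  item 12: 6 − 1 = 5
  item 13: 6 − 4 = 2
  item 16: 6 − 5 = 1
  item 17: 6 − 2 = 4
Scored items: 4, 2, 1, 3, 5, 1, 3, 5, 3, 4, 1, 5, 2, 1, 2, 1, 4
Total = 4 + 2 + 1 + 3 + 5 + 1 + 3 + 5 + 3 + 4 + 1 + 5 + 2 + 1 + 2 + 1 + 4 = 47

47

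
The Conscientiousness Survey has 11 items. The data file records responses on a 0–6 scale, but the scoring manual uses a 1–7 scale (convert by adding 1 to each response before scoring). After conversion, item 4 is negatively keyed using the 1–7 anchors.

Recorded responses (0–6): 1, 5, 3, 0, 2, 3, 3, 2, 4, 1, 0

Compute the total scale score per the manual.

41

Convert to 1–7: 2, 6, 4, 1, 3, 4, 4, 3, 5, 2, 1
Reverse-coded (reverse-coded value = 8 − response):
  item 4: 8 − 1 = 7
Scored: 2, 6, 4, 7, 3, 4, 4, 3, 5, 2, 1
Total = 41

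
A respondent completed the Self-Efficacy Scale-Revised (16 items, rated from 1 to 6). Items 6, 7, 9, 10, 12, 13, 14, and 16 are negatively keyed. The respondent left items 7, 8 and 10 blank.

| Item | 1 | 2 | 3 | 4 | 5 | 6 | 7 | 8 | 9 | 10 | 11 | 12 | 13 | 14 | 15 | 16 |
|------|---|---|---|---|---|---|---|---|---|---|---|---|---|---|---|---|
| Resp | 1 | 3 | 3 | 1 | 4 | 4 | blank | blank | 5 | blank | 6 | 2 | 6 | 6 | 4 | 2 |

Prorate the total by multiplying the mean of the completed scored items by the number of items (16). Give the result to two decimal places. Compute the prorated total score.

Reverse-coded (on a 1–6 scale, reversed = 7 − raw):
  item 6: 7 − 4 = 3
  item 9: 7 − 5 = 2
  item 12: 7 − 2 = 5
  item 13: 7 − 6 = 1
  item 14: 7 − 6 = 1
  item 16: 7 − 2 = 5
Completed scored items (13 of 16): 1, 3, 3, 1, 4, 3, 2, 6, 5, 1, 1, 4, 5; sum = 39.
Person mean = 39 / 13 ≈ 3.0000
Prorated total = (39 / 13) × 16 = 48.00 (to 2 dp)

48.00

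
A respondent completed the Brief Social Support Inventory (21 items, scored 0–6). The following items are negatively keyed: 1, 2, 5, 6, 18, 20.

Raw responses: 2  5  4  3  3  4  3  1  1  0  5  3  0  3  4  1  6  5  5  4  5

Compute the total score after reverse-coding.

Raw sum = 67. Negatively keyed items: 1, 2, 5, 6, 18, 20; their raw sum = 23.
Each reversal replaces raw with 6 − raw, changing the total by 6 − 2·raw per item.
Total = 67 + 6·6 − 2·23 = 67 + 36 − 46 = 57

57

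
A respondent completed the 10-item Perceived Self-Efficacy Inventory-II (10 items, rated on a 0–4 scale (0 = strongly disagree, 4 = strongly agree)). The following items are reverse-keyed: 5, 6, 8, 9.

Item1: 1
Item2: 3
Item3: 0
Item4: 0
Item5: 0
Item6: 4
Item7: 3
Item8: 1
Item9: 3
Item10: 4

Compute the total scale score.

Raw sum = 19. Reverse-keyed items: 5, 6, 8, 9; their raw sum = 8.
Each reversal replaces raw with 4 − raw, changing the total by 4 − 2·raw per item.
Total = 19 + 4·4 − 2·8 = 19 + 16 − 16 = 19

19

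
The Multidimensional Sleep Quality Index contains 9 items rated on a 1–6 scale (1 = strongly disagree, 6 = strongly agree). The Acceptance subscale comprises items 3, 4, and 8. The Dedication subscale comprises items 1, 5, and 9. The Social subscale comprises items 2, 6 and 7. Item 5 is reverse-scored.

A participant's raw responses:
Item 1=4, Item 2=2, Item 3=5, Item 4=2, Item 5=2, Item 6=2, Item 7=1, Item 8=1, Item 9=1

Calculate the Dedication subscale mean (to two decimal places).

Dedication items: 1, 5, 9.
Of these, item 5 is reverse-scored; reversed = (1+6) − raw = 7 − raw.
  item 1: 4
  item 5: 7 − 2 = 5
  item 9: 1
Sum = 4 + 5 + 1 = 10
Mean = 10 / 3 = 3.33

3.33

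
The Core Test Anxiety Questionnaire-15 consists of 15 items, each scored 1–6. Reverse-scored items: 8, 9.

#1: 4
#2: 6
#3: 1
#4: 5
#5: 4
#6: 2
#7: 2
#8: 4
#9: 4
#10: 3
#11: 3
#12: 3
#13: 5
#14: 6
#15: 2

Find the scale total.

52

Reversing items 8 & 9 with 7 − raw:
Total = 4 + 6 + 1 + 5 + 4 + 2 + 2 + (7−4) + (7−4) + 3 + 3 + 3 + 5 + 6 + 2
      = 4 + 6 + 1 + 5 + 4 + 2 + 2 + 3 + 3 + 3 + 3 + 3 + 5 + 6 + 2 = 52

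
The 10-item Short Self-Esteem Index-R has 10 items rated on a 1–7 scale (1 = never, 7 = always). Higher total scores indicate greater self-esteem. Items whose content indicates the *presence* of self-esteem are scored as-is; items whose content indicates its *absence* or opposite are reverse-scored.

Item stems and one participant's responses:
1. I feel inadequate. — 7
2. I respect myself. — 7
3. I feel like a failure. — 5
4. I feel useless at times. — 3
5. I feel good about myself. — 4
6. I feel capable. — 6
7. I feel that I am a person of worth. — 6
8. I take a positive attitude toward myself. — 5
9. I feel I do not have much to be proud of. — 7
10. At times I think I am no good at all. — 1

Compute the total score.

Items 1, 3, 4, 9, 10 describe the absence/opposite of self-esteem → reverse-score.
reverse-coded value = 8 − response.
  item 1: 8 − 7 = 1
  item 2: 7
  item 3: 8 − 5 = 3
  item 4: 8 − 3 = 5
  item 5: 4
  item 6: 6
  item 7: 6
  item 8: 5
  item 9: 8 − 7 = 1
  item 10: 8 − 1 = 7
Total = 1 + 7 + 3 + 5 + 4 + 6 + 6 + 5 + 1 + 7 = 45

45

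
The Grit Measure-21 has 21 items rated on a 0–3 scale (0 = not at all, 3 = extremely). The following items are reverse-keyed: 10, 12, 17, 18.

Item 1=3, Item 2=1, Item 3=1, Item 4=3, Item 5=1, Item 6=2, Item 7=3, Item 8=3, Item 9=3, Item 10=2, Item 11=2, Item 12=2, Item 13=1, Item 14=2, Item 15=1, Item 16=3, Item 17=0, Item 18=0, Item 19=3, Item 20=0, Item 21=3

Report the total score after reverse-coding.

Reverse-keyed items use 3 − raw:
  item 10: 3 − 2 = 1
  item 12: 3 − 2 = 1
  item 17: 3 − 0 = 3
  item 18: 3 − 0 = 3
Scored items: 3, 1, 1, 3, 1, 2, 3, 3, 3, 1, 2, 1, 1, 2, 1, 3, 3, 3, 3, 0, 3
Total = 3 + 1 + 1 + 3 + 1 + 2 + 3 + 3 + 3 + 1 + 2 + 1 + 1 + 2 + 1 + 3 + 3 + 3 + 3 + 0 + 3 = 43

43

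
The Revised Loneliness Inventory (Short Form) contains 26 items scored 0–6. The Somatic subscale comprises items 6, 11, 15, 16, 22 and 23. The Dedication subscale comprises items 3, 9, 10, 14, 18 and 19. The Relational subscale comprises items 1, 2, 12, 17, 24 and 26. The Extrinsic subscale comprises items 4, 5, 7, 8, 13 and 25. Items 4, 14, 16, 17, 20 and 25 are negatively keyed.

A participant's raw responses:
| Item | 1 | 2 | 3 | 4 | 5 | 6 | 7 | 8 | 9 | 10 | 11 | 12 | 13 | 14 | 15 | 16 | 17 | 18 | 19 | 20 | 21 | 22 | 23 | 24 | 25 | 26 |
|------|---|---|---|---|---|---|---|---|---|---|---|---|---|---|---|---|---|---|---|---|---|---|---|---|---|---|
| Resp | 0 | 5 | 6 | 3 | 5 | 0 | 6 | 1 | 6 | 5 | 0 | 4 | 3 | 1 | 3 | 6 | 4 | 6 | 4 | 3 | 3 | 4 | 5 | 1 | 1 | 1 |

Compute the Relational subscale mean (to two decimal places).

Relational items: 1, 2, 12, 17, 24, 26.
Of these, item 17 is negatively keyed; on a 0–6 scale, reversed = 6 − raw.
  item 1: 0
  item 2: 5
  item 12: 4
  item 17: 6 − 4 = 2
  item 24: 1
  item 26: 1
Sum = 0 + 5 + 4 + 2 + 1 + 1 = 13
Mean = 13 / 6 = 2.17

2.17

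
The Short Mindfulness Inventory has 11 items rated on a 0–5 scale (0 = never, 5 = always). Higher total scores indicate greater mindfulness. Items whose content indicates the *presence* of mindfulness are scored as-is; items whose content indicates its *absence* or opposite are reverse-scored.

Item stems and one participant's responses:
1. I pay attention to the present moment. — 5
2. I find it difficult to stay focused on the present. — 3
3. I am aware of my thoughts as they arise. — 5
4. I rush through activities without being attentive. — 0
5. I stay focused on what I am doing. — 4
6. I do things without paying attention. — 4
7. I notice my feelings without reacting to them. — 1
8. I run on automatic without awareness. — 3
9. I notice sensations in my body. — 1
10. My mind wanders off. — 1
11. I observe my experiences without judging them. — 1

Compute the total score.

31

Items 2, 4, 6, 8, 10 describe the absence/opposite of mindfulness → reverse-score.
on a 0–5 scale, reversed = 5 − raw.
  item 1: 5
  item 2: 5 − 3 = 2
  item 3: 5
  item 4: 5 − 0 = 5
  item 5: 4
  item 6: 5 − 4 = 1
  item 7: 1
  item 8: 5 − 3 = 2
  item 9: 1
  item 10: 5 − 1 = 4
  item 11: 1
Total = 5 + 2 + 5 + 5 + 4 + 1 + 1 + 2 + 1 + 4 + 1 = 31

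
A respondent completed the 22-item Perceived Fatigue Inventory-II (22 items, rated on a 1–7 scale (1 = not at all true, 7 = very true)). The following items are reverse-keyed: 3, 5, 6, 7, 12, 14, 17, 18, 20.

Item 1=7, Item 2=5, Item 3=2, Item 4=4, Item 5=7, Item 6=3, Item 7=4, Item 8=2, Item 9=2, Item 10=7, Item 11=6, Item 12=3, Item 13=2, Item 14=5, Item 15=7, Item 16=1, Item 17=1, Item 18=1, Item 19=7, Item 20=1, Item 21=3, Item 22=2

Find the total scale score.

Reversing items 3, 5, 6, 7, 12, 14, 17, 18, & 20 with 8 − raw:
Total = 7 + 5 + (8−2) + 4 + (8−7) + (8−3) + (8−4) + 2 + 2 + 7 + 6 + (8−3) + 2 + (8−5) + 7 + 1 + (8−1) + (8−1) + 7 + (8−1) + 3 + 2
      = 7 + 5 + 6 + 4 + 1 + 5 + 4 + 2 + 2 + 7 + 6 + 5 + 2 + 3 + 7 + 1 + 7 + 7 + 7 + 7 + 3 + 2 = 100

100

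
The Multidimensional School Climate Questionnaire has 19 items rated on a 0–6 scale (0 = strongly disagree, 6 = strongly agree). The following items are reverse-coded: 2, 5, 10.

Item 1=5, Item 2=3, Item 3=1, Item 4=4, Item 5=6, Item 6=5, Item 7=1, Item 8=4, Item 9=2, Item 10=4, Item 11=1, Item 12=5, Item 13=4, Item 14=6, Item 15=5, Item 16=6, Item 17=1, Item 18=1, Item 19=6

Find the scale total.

62

Apply reverse scoring (reverse-coded value = 6 − response):
  item 2: 6 − 3 = 3
  item 5: 6 − 6 = 0
  item 10: 6 − 4 = 2
Scored items: 5, 3, 1, 4, 0, 5, 1, 4, 2, 2, 1, 5, 4, 6, 5, 6, 1, 1, 6
Total = 5 + 3 + 1 + 4 + 0 + 5 + 1 + 4 + 2 + 2 + 1 + 5 + 4 + 6 + 5 + 6 + 1 + 1 + 6 = 62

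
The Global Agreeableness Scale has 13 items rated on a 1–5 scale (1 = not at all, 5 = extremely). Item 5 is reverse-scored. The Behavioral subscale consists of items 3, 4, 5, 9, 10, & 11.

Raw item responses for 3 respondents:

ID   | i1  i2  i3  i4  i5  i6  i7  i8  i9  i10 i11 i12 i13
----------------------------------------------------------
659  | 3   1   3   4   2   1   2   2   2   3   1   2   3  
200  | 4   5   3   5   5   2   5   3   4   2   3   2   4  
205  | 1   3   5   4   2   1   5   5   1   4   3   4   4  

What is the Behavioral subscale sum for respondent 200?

18

Respondent 200 raw: 4, 5, 3, 5, 5, 2, 5, 3, 4, 2, 3, 2, 4.
Behavioral items: 3, 4, 5, 9, 10, 11.
Reverse-coded (reversed = (1+5) − raw = 6 − raw):
  item 3: 3
  item 4: 5
  item 5: 6 − 5 = 1
  item 9: 4
  item 10: 2
  item 11: 3
Sum = 3 + 5 + 1 + 4 + 2 + 3 = 18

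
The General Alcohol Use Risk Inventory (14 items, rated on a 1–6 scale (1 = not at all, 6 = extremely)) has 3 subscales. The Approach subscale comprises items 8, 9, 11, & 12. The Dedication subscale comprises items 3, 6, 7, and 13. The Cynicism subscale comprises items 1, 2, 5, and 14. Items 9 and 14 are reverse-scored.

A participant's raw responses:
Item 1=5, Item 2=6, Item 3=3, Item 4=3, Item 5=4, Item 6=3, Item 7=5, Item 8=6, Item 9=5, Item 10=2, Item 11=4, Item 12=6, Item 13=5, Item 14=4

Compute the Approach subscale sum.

18

Approach items: 8, 9, 11, 12.
Of these, item 9 is reverse-scored; reversed = (1+6) − raw = 7 − raw.
  item 8: 6
  item 9: 7 − 5 = 2
  item 11: 4
  item 12: 6
Sum = 6 + 2 + 4 + 6 = 18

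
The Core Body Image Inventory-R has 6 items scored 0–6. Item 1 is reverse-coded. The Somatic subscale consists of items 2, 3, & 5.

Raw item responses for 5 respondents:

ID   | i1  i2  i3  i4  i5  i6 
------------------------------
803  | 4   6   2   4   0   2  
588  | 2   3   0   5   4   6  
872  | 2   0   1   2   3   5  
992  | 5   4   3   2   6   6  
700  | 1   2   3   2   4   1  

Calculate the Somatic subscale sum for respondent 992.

Respondent 992 raw: 5, 4, 3, 2, 6, 6.
Somatic items: 2, 3, 5.
Reverse-coded (on a 0–6 scale, reversed = 6 − raw):
  item 2: 4
  item 3: 3
  item 5: 6
Sum = 4 + 3 + 6 = 13

13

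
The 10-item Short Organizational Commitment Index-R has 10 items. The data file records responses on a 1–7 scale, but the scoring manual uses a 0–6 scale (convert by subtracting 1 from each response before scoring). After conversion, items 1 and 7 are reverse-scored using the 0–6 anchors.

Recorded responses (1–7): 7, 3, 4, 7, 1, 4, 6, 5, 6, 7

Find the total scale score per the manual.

Convert to 0–6: 6, 2, 3, 6, 0, 3, 5, 4, 5, 6
Reverse-coded (on a 0–6 scale, reversed = 6 − raw):
  item 1: 6 − 6 = 0
  item 7: 6 − 5 = 1
Scored: 0, 2, 3, 6, 0, 3, 1, 4, 5, 6
Total = 30

30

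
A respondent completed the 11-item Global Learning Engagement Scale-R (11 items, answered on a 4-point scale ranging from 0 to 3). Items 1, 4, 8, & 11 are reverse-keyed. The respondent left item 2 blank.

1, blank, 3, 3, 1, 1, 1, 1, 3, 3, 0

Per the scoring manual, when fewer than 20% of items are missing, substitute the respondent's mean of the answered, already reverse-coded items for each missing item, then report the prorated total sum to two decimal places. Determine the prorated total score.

Reverse-coded (reverse-coded value = 3 − response):
  item 1: 3 − 1 = 2
  item 4: 3 − 3 = 0
  item 8: 3 − 1 = 2
  item 11: 3 − 0 = 3
Completed scored items (10 of 11): 2, 3, 0, 1, 1, 1, 2, 3, 3, 3; sum = 19.
Person mean = 19 / 10 ≈ 1.9000
Prorated total = (19 / 10) × 11 = 20.90 (to 2 dp)

20.90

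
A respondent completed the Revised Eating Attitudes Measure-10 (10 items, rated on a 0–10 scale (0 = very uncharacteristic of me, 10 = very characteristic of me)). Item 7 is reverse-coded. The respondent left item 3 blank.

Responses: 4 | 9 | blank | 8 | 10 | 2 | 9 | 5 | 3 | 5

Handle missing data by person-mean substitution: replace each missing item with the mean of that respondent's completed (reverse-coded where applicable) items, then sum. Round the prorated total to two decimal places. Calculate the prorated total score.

Reverse-coded (reverse-coded value = 10 − response):
  item 7: 10 − 9 = 1
Completed scored items (9 of 10): 4, 9, 8, 10, 2, 1, 5, 3, 5; sum = 47.
Person mean = 47 / 9 ≈ 5.2222
Prorated total = (47 / 9) × 10 = 52.22 (to 2 dp)

52.22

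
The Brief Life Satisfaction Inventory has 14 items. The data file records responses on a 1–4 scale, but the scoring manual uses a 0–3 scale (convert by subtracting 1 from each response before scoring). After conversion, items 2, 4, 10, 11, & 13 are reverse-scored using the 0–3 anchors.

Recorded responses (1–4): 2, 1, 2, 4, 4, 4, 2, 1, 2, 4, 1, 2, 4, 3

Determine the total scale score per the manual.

19

Convert to 0–3: 1, 0, 1, 3, 3, 3, 1, 0, 1, 3, 0, 1, 3, 2
Reverse-coded (on a 0–3 scale, reversed = 3 − raw):
  item 2: 3 − 0 = 3
  item 4: 3 − 3 = 0
  item 10: 3 − 3 = 0
  item 11: 3 − 0 = 3
  item 13: 3 − 3 = 0
Scored: 1, 3, 1, 0, 3, 3, 1, 0, 1, 0, 3, 1, 0, 2
Total = 19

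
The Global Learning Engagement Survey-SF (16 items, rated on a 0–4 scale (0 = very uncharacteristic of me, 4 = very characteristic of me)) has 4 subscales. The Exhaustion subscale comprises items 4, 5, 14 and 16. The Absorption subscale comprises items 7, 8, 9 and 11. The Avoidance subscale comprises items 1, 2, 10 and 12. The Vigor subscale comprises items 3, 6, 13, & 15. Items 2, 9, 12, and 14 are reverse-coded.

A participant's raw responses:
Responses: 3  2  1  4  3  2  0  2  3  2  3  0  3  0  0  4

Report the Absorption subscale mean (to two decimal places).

Absorption items: 7, 8, 9, 11.
Of these, item 9 is reverse-coded; reverse-coded value = 4 − response.
  item 7: 0
  item 8: 2
  item 9: 4 − 3 = 1
  item 11: 3
Sum = 0 + 2 + 1 + 3 = 6
Mean = 6 / 4 = 1.50

1.50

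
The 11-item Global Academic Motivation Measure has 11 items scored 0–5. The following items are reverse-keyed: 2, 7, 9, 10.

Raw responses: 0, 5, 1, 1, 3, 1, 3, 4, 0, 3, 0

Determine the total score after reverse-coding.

19

Raw sum = 21. Reverse-keyed items: 2, 7, 9, 10; their raw sum = 11.
Each reversal replaces raw with 5 − raw, changing the total by 5 − 2·raw per item.
Total = 21 + 4·5 − 2·11 = 21 + 20 − 22 = 19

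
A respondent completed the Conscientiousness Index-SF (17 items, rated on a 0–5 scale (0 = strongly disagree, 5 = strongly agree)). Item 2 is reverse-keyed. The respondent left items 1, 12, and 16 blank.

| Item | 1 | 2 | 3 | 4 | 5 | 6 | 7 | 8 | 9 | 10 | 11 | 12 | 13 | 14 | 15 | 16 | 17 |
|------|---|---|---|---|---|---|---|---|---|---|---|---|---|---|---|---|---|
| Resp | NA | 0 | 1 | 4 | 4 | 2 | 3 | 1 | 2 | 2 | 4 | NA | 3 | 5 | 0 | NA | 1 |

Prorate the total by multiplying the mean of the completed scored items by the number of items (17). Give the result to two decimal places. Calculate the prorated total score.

44.93

Reverse-coded (reverse-coded value = 5 − response):
  item 2: 5 − 0 = 5
Completed scored items (14 of 17): 5, 1, 4, 4, 2, 3, 1, 2, 2, 4, 3, 5, 0, 1; sum = 37.
Person mean = 37 / 14 ≈ 2.6429
Prorated total = (37 / 14) × 17 = 44.93 (to 2 dp)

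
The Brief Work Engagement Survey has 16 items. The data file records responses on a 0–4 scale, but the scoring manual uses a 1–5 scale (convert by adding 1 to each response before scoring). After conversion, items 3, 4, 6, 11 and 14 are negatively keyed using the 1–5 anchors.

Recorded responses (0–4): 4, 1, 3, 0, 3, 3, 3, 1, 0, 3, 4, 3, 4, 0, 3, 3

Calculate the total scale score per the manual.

Convert to 1–5: 5, 2, 4, 1, 4, 4, 4, 2, 1, 4, 5, 4, 5, 1, 4, 4
Reverse-coded (on a 1–5 scale, reversed = 6 − raw):
  item 3: 6 − 4 = 2
  item 4: 6 − 1 = 5
  item 6: 6 − 4 = 2
  item 11: 6 − 5 = 1
  item 14: 6 − 1 = 5
Scored: 5, 2, 2, 5, 4, 2, 4, 2, 1, 4, 1, 4, 5, 5, 4, 4
Total = 54

54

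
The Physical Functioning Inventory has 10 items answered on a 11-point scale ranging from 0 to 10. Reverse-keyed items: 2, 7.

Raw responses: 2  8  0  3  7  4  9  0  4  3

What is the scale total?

Reverse-coded items (on a 0–10 scale, reversed = 10 − raw):
  item 2: 10 − 8 = 2
  item 7: 10 − 9 = 1
After reverse-coding: 2, 2, 0, 3, 7, 4, 1, 0, 4, 3
Total = 2 + 2 + 0 + 3 + 7 + 4 + 1 + 0 + 4 + 3 = 26

26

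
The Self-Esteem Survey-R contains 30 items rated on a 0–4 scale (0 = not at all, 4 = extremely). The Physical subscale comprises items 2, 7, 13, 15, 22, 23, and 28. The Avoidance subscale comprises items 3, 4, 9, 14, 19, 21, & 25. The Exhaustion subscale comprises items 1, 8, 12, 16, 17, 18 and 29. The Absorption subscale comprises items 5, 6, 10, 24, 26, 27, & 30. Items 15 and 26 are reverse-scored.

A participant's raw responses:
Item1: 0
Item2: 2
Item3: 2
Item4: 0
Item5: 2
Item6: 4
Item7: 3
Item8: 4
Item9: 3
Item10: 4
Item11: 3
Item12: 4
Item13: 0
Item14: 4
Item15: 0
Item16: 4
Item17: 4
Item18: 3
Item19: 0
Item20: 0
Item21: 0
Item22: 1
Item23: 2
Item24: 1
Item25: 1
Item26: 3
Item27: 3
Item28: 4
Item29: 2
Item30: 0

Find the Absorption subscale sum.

Absorption items: 5, 6, 10, 24, 26, 27, 30.
Of these, item 26 is reverse-scored; reverse-coded value = 4 − response.
  item 5: 2
  item 6: 4
  item 10: 4
  item 24: 1
  item 26: 4 − 3 = 1
  item 27: 3
  item 30: 0
Sum = 2 + 4 + 4 + 1 + 1 + 3 + 0 = 15

15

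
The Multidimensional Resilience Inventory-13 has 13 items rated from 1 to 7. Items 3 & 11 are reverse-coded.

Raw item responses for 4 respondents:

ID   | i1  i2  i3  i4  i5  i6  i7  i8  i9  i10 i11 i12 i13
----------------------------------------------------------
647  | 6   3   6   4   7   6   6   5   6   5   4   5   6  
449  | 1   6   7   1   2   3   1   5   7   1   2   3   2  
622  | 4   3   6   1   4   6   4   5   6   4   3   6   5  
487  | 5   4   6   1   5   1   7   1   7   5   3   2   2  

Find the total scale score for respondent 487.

47

Respondent 487 raw: 5, 4, 6, 1, 5, 1, 7, 1, 7, 5, 3, 2, 2.
Reverse-coded (reversed = (1+7) − raw = 8 − raw):
  item 1: 5
  item 2: 4
  item 3: 8 − 6 = 2
  item 4: 1
  item 5: 5
  item 6: 1
  item 7: 7
  item 8: 1
  item 9: 7
  item 10: 5
  item 11: 8 − 3 = 5
  item 12: 2
  item 13: 2
Sum = 5 + 4 + 2 + 1 + 5 + 1 + 7 + 1 + 7 + 5 + 5 + 2 + 2 = 47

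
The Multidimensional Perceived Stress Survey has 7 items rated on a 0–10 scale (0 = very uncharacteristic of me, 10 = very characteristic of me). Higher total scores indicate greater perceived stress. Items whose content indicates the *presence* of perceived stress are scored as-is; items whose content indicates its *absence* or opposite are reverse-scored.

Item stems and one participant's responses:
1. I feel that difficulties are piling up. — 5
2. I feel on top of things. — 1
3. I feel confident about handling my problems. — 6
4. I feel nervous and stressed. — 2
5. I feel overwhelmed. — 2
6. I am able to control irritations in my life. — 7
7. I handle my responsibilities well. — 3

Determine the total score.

Items 2, 3, 6, 7 describe the absence/opposite of perceived stress → reverse-score.
on a 0–10 scale, reversed = 10 − raw.
  item 1: 5
  item 2: 10 − 1 = 9
  item 3: 10 − 6 = 4
  item 4: 2
  item 5: 2
  item 6: 10 − 7 = 3
  item 7: 10 − 3 = 7
Total = 5 + 9 + 4 + 2 + 2 + 3 + 7 = 32

32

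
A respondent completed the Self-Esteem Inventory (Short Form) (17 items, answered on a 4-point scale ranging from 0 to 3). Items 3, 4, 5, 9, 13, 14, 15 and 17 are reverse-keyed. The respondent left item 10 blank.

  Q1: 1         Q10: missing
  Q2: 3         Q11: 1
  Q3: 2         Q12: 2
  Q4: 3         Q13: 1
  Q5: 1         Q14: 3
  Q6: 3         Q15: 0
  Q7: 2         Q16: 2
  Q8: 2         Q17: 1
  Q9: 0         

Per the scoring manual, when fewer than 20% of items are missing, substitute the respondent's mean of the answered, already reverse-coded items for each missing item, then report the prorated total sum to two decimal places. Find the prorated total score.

Reverse-coded (on a 0–3 scale, reversed = 3 − raw):
  item 3: 3 − 2 = 1
  item 4: 3 − 3 = 0
  item 5: 3 − 1 = 2
  item 9: 3 − 0 = 3
  item 13: 3 − 1 = 2
  item 14: 3 − 3 = 0
  item 15: 3 − 0 = 3
  item 17: 3 − 1 = 2
Completed scored items (16 of 17): 1, 3, 1, 0, 2, 3, 2, 2, 3, 1, 2, 2, 0, 3, 2, 2; sum = 29.
Person mean = 29 / 16 ≈ 1.8125
Prorated total = (29 / 16) × 17 = 30.81 (to 2 dp)

30.81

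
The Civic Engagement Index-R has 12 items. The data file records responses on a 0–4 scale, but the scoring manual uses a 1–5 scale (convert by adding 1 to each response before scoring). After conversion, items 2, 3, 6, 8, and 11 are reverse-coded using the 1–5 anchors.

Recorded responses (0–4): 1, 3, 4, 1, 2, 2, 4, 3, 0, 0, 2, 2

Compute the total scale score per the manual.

28

Convert to 1–5: 2, 4, 5, 2, 3, 3, 5, 4, 1, 1, 3, 3
Reverse-coded (on a 1–5 scale, reversed = 6 − raw):
  item 2: 6 − 4 = 2
  item 3: 6 − 5 = 1
  item 6: 6 − 3 = 3
  item 8: 6 − 4 = 2
  item 11: 6 − 3 = 3
Scored: 2, 2, 1, 2, 3, 3, 5, 2, 1, 1, 3, 3
Total = 28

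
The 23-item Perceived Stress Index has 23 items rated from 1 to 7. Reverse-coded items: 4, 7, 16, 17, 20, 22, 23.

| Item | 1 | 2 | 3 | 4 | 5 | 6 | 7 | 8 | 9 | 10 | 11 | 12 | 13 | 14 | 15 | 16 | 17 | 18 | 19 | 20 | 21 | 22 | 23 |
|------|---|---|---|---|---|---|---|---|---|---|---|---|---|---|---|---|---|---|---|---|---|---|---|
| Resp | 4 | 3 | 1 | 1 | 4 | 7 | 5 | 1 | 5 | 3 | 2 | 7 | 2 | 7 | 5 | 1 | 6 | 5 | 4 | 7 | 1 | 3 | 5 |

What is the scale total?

Reverse-coded items (reversed = (1+7) − raw = 8 − raw):
  item 4: 8 − 1 = 7
  item 7: 8 − 5 = 3
  item 16: 8 − 1 = 7
  item 17: 8 − 6 = 2
  item 20: 8 − 7 = 1
  item 22: 8 − 3 = 5
  item 23: 8 − 5 = 3
Scored items: 4, 3, 1, 7, 4, 7, 3, 1, 5, 3, 2, 7, 2, 7, 5, 7, 2, 5, 4, 1, 1, 5, 3
Total = 4 + 3 + 1 + 7 + 4 + 7 + 3 + 1 + 5 + 3 + 2 + 7 + 2 + 7 + 5 + 7 + 2 + 5 + 4 + 1 + 1 + 5 + 3 = 89

89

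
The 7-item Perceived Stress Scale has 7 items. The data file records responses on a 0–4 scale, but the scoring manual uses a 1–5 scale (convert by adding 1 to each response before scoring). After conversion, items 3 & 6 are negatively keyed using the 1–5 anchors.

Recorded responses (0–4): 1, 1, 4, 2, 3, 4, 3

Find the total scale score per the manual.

17

Convert to 1–5: 2, 2, 5, 3, 4, 5, 4
Reverse-coded (on a 1–5 scale, reversed = 6 − raw):
  item 3: 6 − 5 = 1
  item 6: 6 − 5 = 1
Scored: 2, 2, 1, 3, 4, 1, 4
Total = 17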